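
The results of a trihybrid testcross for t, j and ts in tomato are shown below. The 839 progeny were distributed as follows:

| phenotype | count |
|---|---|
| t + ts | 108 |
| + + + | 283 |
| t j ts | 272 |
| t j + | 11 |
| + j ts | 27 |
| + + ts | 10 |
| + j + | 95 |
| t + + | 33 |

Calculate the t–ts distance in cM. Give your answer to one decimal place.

9.7 cM

The two most frequent reciprocal classes, + + + and t j ts, are the parental types, so the F1 was + + + / t j ts.
The two rarest classes, + + ts and t j +, are the double crossovers. Comparing them with the parentals, only the ts allele has switched, so ts is the middle locus and the order is j – ts – t.
Crossovers in the ts–t interval produce the single-crossover classes t + + and + j ts (33 + 27 = 60) plus the double crossovers (21).
RF(ts–t) = (60 + 21) / 839 = 81/839 = 0.0965 → 9.7 cM.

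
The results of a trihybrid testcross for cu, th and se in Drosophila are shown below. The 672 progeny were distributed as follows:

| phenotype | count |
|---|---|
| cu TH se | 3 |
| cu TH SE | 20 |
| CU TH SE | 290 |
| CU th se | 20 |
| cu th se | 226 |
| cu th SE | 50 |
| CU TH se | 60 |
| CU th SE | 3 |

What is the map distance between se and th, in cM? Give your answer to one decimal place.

17.3 cM

The two most frequent reciprocal classes, CU TH SE and cu th se, are the parental types, so the F1 was CU TH SE / cu th se.
The two rarest classes, CU th SE and cu TH se, are the double crossovers. Comparing them with the parentals, only the th allele has switched, so th is the middle locus and the order is cu – th – se.
Crossovers in the th–se interval produce the single-crossover classes CU TH se and cu th SE (60 + 50 = 110) plus the double crossovers (6).
RF(th–se) = (110 + 6) / 672 = 116/672 = 0.1726 → 17.3 cM.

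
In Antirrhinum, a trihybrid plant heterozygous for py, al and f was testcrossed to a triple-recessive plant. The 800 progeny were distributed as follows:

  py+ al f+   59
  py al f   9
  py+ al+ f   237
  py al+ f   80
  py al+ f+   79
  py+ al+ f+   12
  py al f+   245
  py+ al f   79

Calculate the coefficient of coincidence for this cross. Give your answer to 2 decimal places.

The two most frequent reciprocal classes, py+ al+ f and py al f+, are the parental types, so the F1 was py+ al+ f / py al f+.
The two rarest classes, py+ al+ f+ and py al f, are the double crossovers. Comparing them with the parentals, only the f allele has switched, so f is the middle locus and the order is al – f – py.
al–f: (158 + 21)/800 = 0.2238; f–py: (139 + 21)/800 = 0.2000.
Expected DCO frequency = 0.2238 × 0.2000 ≈ 0.04476; observed = 21/800 ≈ 0.02625.
Coefficient of coincidence = 0.02625/0.04476 ≈ 0.59.

0.59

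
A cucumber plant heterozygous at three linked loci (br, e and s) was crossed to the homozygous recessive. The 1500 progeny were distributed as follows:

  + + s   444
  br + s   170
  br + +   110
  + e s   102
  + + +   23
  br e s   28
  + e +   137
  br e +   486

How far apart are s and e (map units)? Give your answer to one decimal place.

The two most frequent reciprocal classes, + + s and br e +, are the parental types, so the F1 was + + s / br e +.
The two rarest classes, + + + and br e s, are the double crossovers. Comparing them with the parentals, only the s allele has switched, so s is the middle locus and the order is br – s – e.
Crossovers in the s–e interval produce the single-crossover classes + e s and br + + (102 + 110 = 212) plus the double crossovers (51).
RF(s–e) = (212 + 51) / 1500 = 263/1500 = 0.1753 → 17.5 map units.

17.5 map units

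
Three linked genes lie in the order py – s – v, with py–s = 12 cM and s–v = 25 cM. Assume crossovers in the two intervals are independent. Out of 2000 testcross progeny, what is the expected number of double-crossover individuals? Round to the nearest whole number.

Map distances give recombination frequencies of 0.120 and 0.250 for the two intervals.
With no interference, expected double-crossover frequency = 0.120 × 0.250 = 0.03000.
Expected number = 0.03000 × 2000 = 60.00 ≈ 60.

60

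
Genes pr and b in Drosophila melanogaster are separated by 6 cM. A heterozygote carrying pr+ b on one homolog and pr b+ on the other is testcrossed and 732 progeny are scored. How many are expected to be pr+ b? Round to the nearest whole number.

A map distance of 6 cM corresponds to a recombination frequency of 0.060.
The F1 is pr+ b / pr b+, so pr+ b is a parental gamete class with expected frequency (1 − r)/2 = 0.940/2 = 0.4700.
Expected number = 0.4700 × 732 = 344.04 ≈ 344.

344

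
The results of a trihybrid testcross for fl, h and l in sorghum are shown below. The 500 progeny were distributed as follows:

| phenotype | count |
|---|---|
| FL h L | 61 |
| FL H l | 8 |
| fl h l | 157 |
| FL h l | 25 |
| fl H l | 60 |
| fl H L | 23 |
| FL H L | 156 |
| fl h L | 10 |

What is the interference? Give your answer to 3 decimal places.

0.019

The two most frequent reciprocal classes, FL H L and fl h l, are the parental types, so the F1 was FL H L / fl h l.
The two rarest classes, FL H l and fl h L, are the double crossovers. Comparing them with the parentals, only the l allele has switched, so l is the middle locus and the order is h – l – fl.
h–l: (121 + 18)/500 = 0.2780; l–fl: (48 + 18)/500 = 0.1320.
Expected DCO frequency = 0.2780 × 0.1320 ≈ 0.03670; observed = 18/500 ≈ 0.03600.
Coefficient of coincidence = 0.03600/0.03670 ≈ 0.981; interference = 1 − 0.981 = 0.019.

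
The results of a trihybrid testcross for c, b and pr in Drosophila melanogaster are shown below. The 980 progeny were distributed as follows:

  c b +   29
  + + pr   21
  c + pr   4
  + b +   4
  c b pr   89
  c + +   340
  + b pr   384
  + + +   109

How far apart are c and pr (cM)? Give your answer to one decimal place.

21.0 cM

The two most frequent reciprocal classes, c + + and + b pr, are the parental types, so the F1 was c + + / + b pr.
The two rarest classes, c + pr and + b +, are the double crossovers. Comparing them with the parentals, only the pr allele has switched, so pr is the middle locus and the order is c – pr – b.
Crossovers in the c–pr interval produce the single-crossover classes + + + and c b pr (109 + 89 = 198) plus the double crossovers (8).
RF(c–pr) = (198 + 8) / 980 = 206/980 = 0.2102 → 21.0 cM.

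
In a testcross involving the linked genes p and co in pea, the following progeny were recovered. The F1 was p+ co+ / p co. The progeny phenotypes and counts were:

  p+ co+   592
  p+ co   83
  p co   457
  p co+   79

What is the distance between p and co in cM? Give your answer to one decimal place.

13.4 cM

The recombinant classes are p+ co and p co+: 83 + 79 = 162.
Recombination frequency = 162/1211 = 0.1338 ≈ 13.4%, i.e. 13.4 cM.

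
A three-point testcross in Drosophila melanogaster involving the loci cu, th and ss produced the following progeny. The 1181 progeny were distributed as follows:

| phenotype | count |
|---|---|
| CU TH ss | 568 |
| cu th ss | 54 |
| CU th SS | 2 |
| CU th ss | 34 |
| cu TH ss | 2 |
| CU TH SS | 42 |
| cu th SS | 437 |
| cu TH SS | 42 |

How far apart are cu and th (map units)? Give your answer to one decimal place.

The two most frequent reciprocal classes, CU TH ss and cu th SS, are the parental types, so the F1 was CU TH ss / cu th SS.
The two rarest classes, cu TH ss and CU th SS, are the double crossovers. Comparing them with the parentals, only the cu allele has switched, so cu is the middle locus and the order is th – cu – ss.
Crossovers in the th–cu interval produce the single-crossover classes CU th ss and cu TH SS (34 + 42 = 76) plus the double crossovers (4).
RF(th–cu) = (76 + 4) / 1181 = 80/1181 = 0.0677 → 6.8 map units.

6.8 map units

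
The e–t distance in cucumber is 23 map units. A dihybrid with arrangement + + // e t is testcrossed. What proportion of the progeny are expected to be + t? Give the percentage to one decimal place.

11.5%

A map distance of 23 map units corresponds to a recombination frequency of 0.230.
The F1 is + + / e t, so + t is a recombinant gamete class with expected frequency r/2 = 0.230/2 = 0.1150.
That is 0.1150 = 11.5% of the progeny.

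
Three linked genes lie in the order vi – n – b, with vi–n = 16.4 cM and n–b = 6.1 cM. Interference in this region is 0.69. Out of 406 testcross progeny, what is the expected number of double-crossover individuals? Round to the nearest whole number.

Map distances give recombination frequencies of 0.164 and 0.061 for the two intervals.
With interference 0.69 (so coincidence = 0.31), expected double-crossover frequency = 0.164 × 0.061 × 0.31 = 0.00310.
Expected number = 0.00310 × 406 = 1.26 ≈ 1.

1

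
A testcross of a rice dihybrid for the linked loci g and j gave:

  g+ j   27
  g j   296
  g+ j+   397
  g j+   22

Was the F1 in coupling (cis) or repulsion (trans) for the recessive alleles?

The two most frequent classes are g+ j+ (397) and g j (296); these are the parental (non-recombinant) types.
So the F1 carried g+ j+ on one chromosome and g j on the other — the recessive alleles are on the same chromosome (cis / coupling).

cis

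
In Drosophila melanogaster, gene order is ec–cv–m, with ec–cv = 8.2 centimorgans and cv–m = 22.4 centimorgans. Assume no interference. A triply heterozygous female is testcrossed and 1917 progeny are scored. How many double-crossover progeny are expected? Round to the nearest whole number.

35

Map distances give recombination frequencies of 0.082 and 0.224 for the two intervals.
With no interference, expected double-crossover frequency = 0.082 × 0.224 = 0.01837.
Expected number = 0.01837 × 1917 = 35.21 ≈ 35.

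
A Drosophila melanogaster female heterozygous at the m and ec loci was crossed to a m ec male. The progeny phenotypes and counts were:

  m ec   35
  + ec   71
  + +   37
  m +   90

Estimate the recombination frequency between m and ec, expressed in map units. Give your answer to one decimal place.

The two most frequent classes, + ec (71) and m + (90), are the parental types, so the F1 was + ec / m +.
The recombinant classes are + + and m ec: 37 + 35 = 72.
Recombination frequency = 72/233 = 0.3090 ≈ 30.9%, i.e. 30.9 map units.

30.9 map units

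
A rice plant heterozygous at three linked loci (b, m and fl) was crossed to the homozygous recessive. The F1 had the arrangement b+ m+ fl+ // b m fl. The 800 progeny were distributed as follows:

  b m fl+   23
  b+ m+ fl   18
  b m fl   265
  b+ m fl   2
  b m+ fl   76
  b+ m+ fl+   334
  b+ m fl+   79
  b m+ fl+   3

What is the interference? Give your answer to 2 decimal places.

The two rarest classes, b m+ fl+ and b+ m fl, are the double crossovers. Comparing them with the parentals, only the b allele has switched, so b is the middle locus and the order is m – b – fl.
m–b: (155 + 5)/800 = 0.2000; b–fl: (41 + 5)/800 = 0.0575.
Expected DCO frequency = 0.2000 × 0.0575 ≈ 0.01150; observed = 5/800 ≈ 0.00625.
Coefficient of coincidence = 0.00625/0.01150 ≈ 0.54; interference = 1 − 0.54 = 0.46.

0.46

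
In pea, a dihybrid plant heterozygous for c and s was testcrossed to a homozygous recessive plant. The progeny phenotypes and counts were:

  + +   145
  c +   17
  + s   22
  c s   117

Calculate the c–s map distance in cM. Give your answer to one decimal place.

13.0 cM

The two most frequent classes, + + (145) and c s (117), are the parental types, so the F1 was + + / c s.
The recombinant classes are + s and c +: 22 + 17 = 39.
Recombination frequency = 39/301 = 0.1296 ≈ 13.0%, i.e. 13.0 cM.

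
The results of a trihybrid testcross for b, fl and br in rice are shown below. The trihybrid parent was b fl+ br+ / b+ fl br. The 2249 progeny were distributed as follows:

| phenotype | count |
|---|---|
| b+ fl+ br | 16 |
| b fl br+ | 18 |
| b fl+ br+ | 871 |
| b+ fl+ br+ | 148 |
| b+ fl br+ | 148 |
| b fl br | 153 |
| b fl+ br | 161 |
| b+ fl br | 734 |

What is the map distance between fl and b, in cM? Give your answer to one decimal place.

14.9 cM

The two rarest classes, b fl br+ and b+ fl+ br, are the double crossovers. Comparing them with the parentals, only the fl allele has switched, so fl is the middle locus and the order is b – fl – br.
Crossovers in the b–fl interval produce the single-crossover classes b+ fl+ br+ and b fl br (148 + 153 = 301) plus the double crossovers (34).
RF(b–fl) = (301 + 34) / 2249 = 335/2249 = 0.1490 → 14.9 cM.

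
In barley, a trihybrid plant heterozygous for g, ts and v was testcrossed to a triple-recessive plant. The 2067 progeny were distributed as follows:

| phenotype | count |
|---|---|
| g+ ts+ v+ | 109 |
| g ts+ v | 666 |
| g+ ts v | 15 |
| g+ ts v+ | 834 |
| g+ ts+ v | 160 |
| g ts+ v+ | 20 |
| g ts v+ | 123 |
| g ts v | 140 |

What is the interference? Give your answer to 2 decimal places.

The two most frequent reciprocal classes, g ts+ v and g+ ts v+, are the parental types, so the F1 was g ts+ v / g+ ts v+.
The two rarest classes, g ts+ v+ and g+ ts v, are the double crossovers. Comparing them with the parentals, only the v allele has switched, so v is the middle locus and the order is ts – v – g.
ts–v: (249 + 35)/2067 = 0.1374; v–g: (283 + 35)/2067 = 0.1538.
Expected DCO frequency = 0.1374 × 0.1538 ≈ 0.02113; observed = 35/2067 ≈ 0.01693.
Coefficient of coincidence = 0.01693/0.02113 ≈ 0.80; interference = 1 − 0.80 = 0.20.

0.20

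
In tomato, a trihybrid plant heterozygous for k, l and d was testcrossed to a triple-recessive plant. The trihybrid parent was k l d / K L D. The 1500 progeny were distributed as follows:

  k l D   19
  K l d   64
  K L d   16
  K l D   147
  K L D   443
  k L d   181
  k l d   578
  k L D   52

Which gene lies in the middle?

d

The two rarest classes, k l D and K L d, are the double crossovers. Comparing them with the parentals, only the d allele has switched, so d is the middle locus and the order is k – d – l.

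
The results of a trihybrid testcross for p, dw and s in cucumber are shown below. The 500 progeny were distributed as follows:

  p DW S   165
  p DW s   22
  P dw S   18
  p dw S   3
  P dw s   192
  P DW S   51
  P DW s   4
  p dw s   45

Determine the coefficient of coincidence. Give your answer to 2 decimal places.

The two most frequent reciprocal classes, P dw s and p DW S, are the parental types, so the F1 was P dw s / p DW S.
The two rarest classes, P DW s and p dw S, are the double crossovers. Comparing them with the parentals, only the dw allele has switched, so dw is the middle locus and the order is p – dw – s.
p–dw: (96 + 7)/500 = 0.2060; dw–s: (40 + 7)/500 = 0.0940.
Expected DCO frequency = 0.2060 × 0.0940 ≈ 0.01936; observed = 7/500 ≈ 0.01400.
Coefficient of coincidence = 0.01400/0.01936 ≈ 0.72.

0.72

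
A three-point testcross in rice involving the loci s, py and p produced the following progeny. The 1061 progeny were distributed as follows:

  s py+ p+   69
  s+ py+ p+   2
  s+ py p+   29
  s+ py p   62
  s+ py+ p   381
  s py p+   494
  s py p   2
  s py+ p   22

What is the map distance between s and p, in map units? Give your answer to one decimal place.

The two most frequent reciprocal classes, s py p+ and s+ py+ p, are the parental types, so the F1 was s py p+ / s+ py+ p.
The two rarest classes, s py p and s+ py+ p+, are the double crossovers. Comparing them with the parentals, only the p allele has switched, so p is the middle locus and the order is py – p – s.
Crossovers in the p–s interval produce the single-crossover classes s+ py p+ and s py+ p (29 + 22 = 51) plus the double crossovers (4).
RF(p–s) = (51 + 4) / 1061 = 55/1061 = 0.0518 → 5.2 map units.

5.2 map units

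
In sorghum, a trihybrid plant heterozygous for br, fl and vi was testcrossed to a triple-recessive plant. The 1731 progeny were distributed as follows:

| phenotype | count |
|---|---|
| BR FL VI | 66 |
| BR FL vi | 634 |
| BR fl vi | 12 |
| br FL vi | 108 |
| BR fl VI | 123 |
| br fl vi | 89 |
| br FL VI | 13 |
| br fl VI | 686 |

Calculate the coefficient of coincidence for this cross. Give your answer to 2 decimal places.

The two most frequent reciprocal classes, BR FL vi and br fl VI, are the parental types, so the F1 was BR FL vi / br fl VI.
The two rarest classes, BR fl vi and br FL VI, are the double crossovers. Comparing them with the parentals, only the fl allele has switched, so fl is the middle locus and the order is vi – fl – br.
vi–fl: (155 + 25)/1731 = 0.1040; fl–br: (231 + 25)/1731 = 0.1479.
Expected DCO frequency = 0.1040 × 0.1479 ≈ 0.01538; observed = 25/1731 ≈ 0.01444.
Coefficient of coincidence = 0.01444/0.01538 ≈ 0.94.

0.94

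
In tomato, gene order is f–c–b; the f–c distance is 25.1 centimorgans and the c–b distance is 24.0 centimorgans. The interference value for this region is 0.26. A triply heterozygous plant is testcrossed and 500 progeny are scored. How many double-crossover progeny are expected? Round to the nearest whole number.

22

Map distances give recombination frequencies of 0.251 and 0.240 for the two intervals.
With interference 0.26 (so coincidence = 0.74), expected double-crossover frequency = 0.251 × 0.240 × 0.74 = 0.04458.
Expected number = 0.04458 × 500 = 22.29 ≈ 22.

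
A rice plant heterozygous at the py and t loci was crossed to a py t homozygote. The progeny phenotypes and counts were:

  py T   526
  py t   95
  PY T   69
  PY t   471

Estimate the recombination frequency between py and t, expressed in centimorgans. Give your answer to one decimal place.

14.1 centimorgans

The two most frequent classes, PY t (471) and py T (526), are the parental types, so the F1 was PY t / py T.
The recombinant classes are PY T and py t: 69 + 95 = 164.
Recombination frequency = 164/1161 = 0.1413 ≈ 14.1%, i.e. 14.1 centimorgans.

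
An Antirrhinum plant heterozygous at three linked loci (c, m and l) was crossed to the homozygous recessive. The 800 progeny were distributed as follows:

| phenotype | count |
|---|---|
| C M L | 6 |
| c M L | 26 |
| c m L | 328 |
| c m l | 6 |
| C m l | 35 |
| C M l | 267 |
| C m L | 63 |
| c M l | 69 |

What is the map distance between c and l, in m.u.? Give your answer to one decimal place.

18.0 m.u.

The two most frequent reciprocal classes, C M l and c m L, are the parental types, so the F1 was C M l / c m L.
The two rarest classes, C M L and c m l, are the double crossovers. Comparing them with the parentals, only the l allele has switched, so l is the middle locus and the order is m – l – c.
Crossovers in the l–c interval produce the single-crossover classes c M l and C m L (69 + 63 = 132) plus the double crossovers (12).
RF(l–c) = (132 + 12) / 800 = 144/800 = 0.1800 → 18.0 m.u.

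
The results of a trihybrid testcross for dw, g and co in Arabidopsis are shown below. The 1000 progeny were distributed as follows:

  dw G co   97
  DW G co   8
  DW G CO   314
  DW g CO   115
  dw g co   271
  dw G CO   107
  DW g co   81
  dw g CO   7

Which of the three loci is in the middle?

The two most frequent reciprocal classes, DW G CO and dw g co, are the parental types, so the F1 was DW G CO / dw g co.
The two rarest classes, DW G co and dw g CO, are the double crossovers. Comparing them with the parentals, only the co allele has switched, so co is the middle locus and the order is dw – co – g.

co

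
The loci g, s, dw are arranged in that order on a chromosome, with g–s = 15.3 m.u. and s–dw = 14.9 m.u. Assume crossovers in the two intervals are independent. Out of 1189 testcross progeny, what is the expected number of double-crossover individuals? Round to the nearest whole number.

Map distances give recombination frequencies of 0.153 and 0.149 for the two intervals.
With no interference, expected double-crossover frequency = 0.153 × 0.149 = 0.02280.
Expected number = 0.02280 × 1189 = 27.11 ≈ 27.

27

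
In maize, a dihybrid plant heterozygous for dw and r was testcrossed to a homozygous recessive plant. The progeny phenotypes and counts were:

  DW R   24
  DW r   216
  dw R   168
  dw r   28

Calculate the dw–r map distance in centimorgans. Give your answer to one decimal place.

11.9 centimorgans

The two most frequent classes, DW r (216) and dw R (168), are the parental types, so the F1 was DW r / dw R.
The recombinant classes are DW R and dw r: 24 + 28 = 52.
Recombination frequency = 52/436 = 0.1193 ≈ 11.9%, i.e. 11.9 centimorgans.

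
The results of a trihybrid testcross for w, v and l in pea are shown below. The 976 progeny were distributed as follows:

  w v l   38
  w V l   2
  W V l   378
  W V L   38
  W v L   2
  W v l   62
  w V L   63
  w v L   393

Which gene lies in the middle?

The two most frequent reciprocal classes, w v L and W V l, are the parental types, so the F1 was w v L / W V l.
The two rarest classes, W v L and w V l, are the double crossovers. Comparing them with the parentals, only the w allele has switched, so w is the middle locus and the order is v – w – l.

w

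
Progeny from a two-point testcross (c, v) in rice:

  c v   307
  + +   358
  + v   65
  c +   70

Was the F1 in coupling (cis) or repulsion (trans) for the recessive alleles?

The two most frequent classes are + + (358) and c v (307); these are the parental (non-recombinant) types.
So the F1 carried + + on one chromosome and c v on the other — the recessive alleles are on the same chromosome (cis / coupling).

cis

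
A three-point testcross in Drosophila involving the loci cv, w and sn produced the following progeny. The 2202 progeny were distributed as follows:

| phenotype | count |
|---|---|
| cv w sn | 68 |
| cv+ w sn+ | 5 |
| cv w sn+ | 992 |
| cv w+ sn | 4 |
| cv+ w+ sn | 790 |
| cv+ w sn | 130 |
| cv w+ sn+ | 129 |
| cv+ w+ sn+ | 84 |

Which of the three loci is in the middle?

cv

The two most frequent reciprocal classes, cv+ w+ sn and cv w sn+, are the parental types, so the F1 was cv+ w+ sn / cv w sn+.
The two rarest classes, cv w+ sn and cv+ w sn+, are the double crossovers. Comparing them with the parentals, only the cv allele has switched, so cv is the middle locus and the order is w – cv – sn.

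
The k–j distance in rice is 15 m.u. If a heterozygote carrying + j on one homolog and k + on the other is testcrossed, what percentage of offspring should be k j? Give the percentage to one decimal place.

A map distance of 15 m.u. corresponds to a recombination frequency of 0.150.
The F1 is + j / k +, so k j is a recombinant gamete class with expected frequency r/2 = 0.150/2 = 0.0750.
That is 0.0750 = 7.5% of the progeny.

7.5%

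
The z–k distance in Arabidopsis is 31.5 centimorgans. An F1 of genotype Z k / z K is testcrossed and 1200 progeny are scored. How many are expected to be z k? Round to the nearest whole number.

A map distance of 31.5 centimorgans corresponds to a recombination frequency of 0.315.
The F1 is Z k / z K, so z k is a recombinant gamete class with expected frequency r/2 = 0.315/2 = 0.1575.
Expected number = 0.1575 × 1200 = 189.00 ≈ 189.

189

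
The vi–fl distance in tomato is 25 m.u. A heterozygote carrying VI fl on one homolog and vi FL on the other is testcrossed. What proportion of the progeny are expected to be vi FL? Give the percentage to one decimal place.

37.5%

A map distance of 25 m.u. corresponds to a recombination frequency of 0.250.
The F1 is VI fl / vi FL, so vi FL is a parental gamete class with expected frequency (1 − r)/2 = 0.750/2 = 0.3750.
That is 0.3750 = 37.5% of the progeny.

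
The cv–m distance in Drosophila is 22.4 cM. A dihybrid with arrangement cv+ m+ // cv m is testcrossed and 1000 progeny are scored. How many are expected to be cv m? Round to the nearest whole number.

A map distance of 22.4 cM corresponds to a recombination frequency of 0.224.
The F1 is cv+ m+ / cv m, so cv m is a parental gamete class with expected frequency (1 − r)/2 = 0.776/2 = 0.3880.
Expected number = 0.3880 × 1000 = 388.00 ≈ 388.

388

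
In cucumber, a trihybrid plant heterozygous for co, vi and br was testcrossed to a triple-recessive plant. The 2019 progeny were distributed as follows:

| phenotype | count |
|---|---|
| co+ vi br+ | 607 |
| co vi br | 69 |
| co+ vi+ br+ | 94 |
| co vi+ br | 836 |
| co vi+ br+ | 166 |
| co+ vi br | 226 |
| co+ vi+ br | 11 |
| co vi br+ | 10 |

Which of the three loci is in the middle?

co

The two most frequent reciprocal classes, co vi+ br and co+ vi br+, are the parental types, so the F1 was co vi+ br / co+ vi br+.
The two rarest classes, co+ vi+ br and co vi br+, are the double crossovers. Comparing them with the parentals, only the co allele has switched, so co is the middle locus and the order is vi – co – br.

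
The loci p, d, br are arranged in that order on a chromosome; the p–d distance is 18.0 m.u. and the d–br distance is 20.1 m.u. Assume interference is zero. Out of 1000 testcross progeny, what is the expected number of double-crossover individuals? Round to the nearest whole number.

Map distances give recombination frequencies of 0.180 and 0.201 for the two intervals.
With no interference, expected double-crossover frequency = 0.180 × 0.201 = 0.03618.
Expected number = 0.03618 × 1000 = 36.18 ≈ 36.

36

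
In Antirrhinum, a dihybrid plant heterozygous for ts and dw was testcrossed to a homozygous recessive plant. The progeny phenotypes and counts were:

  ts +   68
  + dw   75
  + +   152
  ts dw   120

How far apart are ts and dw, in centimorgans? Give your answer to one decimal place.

The two most frequent classes, + + (152) and ts dw (120), are the parental types, so the F1 was + + / ts dw.
The recombinant classes are + dw and ts +: 75 + 68 = 143.
Recombination frequency = 143/415 = 0.3446 ≈ 34.5%, i.e. 34.5 centimorgans.

34.5 centimorgans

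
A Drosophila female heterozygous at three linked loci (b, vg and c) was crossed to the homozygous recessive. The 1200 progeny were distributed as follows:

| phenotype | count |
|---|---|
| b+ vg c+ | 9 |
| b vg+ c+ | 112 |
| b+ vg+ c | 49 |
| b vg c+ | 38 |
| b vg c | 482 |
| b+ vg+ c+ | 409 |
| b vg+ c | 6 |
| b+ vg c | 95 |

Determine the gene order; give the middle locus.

The two most frequent reciprocal classes, b vg c and b+ vg+ c+, are the parental types, so the F1 was b vg c / b+ vg+ c+.
The two rarest classes, b vg+ c and b+ vg c+, are the double crossovers. Comparing them with the parentals, only the vg allele has switched, so vg is the middle locus and the order is c – vg – b.

vg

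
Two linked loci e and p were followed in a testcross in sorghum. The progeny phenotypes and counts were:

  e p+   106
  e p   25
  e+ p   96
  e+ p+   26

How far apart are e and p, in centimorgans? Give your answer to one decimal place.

20.2 centimorgans

The two most frequent classes, e+ p (96) and e p+ (106), are the parental types, so the F1 was e+ p / e p+.
The recombinant classes are e+ p+ and e p: 26 + 25 = 51.
Recombination frequency = 51/253 = 0.2016 ≈ 20.2%, i.e. 20.2 centimorgans.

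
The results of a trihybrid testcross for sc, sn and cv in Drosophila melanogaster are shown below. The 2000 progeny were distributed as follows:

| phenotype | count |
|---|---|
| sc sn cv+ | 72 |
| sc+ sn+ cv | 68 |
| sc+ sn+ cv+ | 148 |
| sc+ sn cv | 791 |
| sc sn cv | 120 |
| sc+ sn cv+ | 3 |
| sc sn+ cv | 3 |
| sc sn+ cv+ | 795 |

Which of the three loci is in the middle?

The two most frequent reciprocal classes, sc+ sn cv and sc sn+ cv+, are the parental types, so the F1 was sc+ sn cv / sc sn+ cv+.
The two rarest classes, sc+ sn cv+ and sc sn+ cv, are the double crossovers. Comparing them with the parentals, only the cv allele has switched, so cv is the middle locus and the order is sn – cv – sc.

cv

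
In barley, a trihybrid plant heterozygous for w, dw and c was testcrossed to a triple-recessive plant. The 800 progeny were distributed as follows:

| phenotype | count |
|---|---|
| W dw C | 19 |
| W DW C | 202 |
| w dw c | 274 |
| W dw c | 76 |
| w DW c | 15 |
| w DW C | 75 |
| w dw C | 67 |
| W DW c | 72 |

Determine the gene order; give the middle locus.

dw

The two most frequent reciprocal classes, w dw c and W DW C, are the parental types, so the F1 was w dw c / W DW C.
The two rarest classes, w DW c and W dw C, are the double crossovers. Comparing them with the parentals, only the dw allele has switched, so dw is the middle locus and the order is w – dw – c.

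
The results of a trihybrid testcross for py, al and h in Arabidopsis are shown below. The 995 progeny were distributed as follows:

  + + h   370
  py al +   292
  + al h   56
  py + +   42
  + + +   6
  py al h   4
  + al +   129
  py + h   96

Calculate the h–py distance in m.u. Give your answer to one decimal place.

23.6 m.u.

The two most frequent reciprocal classes, + + h and py al +, are the parental types, so the F1 was + + h / py al +.
The two rarest classes, + + + and py al h, are the double crossovers. Comparing them with the parentals, only the h allele has switched, so h is the middle locus and the order is al – h – py.
Crossovers in the h–py interval produce the single-crossover classes py + h and + al + (96 + 129 = 225) plus the double crossovers (10).
RF(h–py) = (225 + 10) / 995 = 235/995 = 0.2362 → 23.6 m.u.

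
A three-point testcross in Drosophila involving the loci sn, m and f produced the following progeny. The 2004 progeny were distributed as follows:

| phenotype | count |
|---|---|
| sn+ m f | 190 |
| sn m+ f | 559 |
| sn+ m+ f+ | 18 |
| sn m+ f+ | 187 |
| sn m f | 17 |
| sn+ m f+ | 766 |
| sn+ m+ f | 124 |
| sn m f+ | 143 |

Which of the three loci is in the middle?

The two most frequent reciprocal classes, sn m+ f and sn+ m f+, are the parental types, so the F1 was sn m+ f / sn+ m f+.
The two rarest classes, sn m f and sn+ m+ f+, are the double crossovers. Comparing them with the parentals, only the m allele has switched, so m is the middle locus and the order is sn – m – f.

m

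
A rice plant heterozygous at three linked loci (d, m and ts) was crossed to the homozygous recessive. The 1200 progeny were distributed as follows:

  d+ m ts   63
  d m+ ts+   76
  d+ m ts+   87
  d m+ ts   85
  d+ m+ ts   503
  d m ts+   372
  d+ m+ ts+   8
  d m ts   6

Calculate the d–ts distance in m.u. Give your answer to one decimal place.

The two most frequent reciprocal classes, d+ m+ ts and d m ts+, are the parental types, so the F1 was d+ m+ ts / d m ts+.
The two rarest classes, d+ m+ ts+ and d m ts, are the double crossovers. Comparing them with the parentals, only the ts allele has switched, so ts is the middle locus and the order is d – ts – m.
Crossovers in the d–ts interval produce the single-crossover classes d m+ ts and d+ m ts+ (85 + 87 = 172) plus the double crossovers (14).
RF(d–ts) = (172 + 14) / 1200 = 186/1200 = 0.1550 → 15.5 m.u.

15.5 m.u.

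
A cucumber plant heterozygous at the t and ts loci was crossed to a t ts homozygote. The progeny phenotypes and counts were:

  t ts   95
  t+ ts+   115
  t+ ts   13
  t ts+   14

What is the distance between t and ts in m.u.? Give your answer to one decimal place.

The two most frequent classes, t+ ts+ (115) and t ts (95), are the parental types, so the F1 was t+ ts+ / t ts.
The recombinant classes are t+ ts and t ts+: 13 + 14 = 27.
Recombination frequency = 27/237 = 0.1139 ≈ 11.4%, i.e. 11.4 m.u.

11.4 m.u.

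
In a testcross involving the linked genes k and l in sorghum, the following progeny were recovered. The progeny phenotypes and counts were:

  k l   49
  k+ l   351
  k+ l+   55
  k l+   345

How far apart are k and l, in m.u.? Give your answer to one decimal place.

The two most frequent classes, k+ l (351) and k l+ (345), are the parental types, so the F1 was k+ l / k l+.
The recombinant classes are k+ l+ and k l: 55 + 49 = 104.
Recombination frequency = 104/800 = 0.1300 ≈ 13.0%, i.e. 13.0 m.u.

13.0 m.u.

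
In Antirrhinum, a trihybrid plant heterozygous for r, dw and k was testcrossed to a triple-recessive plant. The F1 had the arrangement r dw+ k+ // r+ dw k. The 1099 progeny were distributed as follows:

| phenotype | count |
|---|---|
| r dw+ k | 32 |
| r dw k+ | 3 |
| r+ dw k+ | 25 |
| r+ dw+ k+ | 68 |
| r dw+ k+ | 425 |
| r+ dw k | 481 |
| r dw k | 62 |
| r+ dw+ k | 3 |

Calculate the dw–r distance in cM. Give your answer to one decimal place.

The two rarest classes, r dw k+ and r+ dw+ k, are the double crossovers. Comparing them with the parentals, only the dw allele has switched, so dw is the middle locus and the order is k – dw – r.
Crossovers in the dw–r interval produce the single-crossover classes r+ dw+ k+ and r dw k (68 + 62 = 130) plus the double crossovers (6).
RF(dw–r) = (130 + 6) / 1099 = 136/1099 = 0.1237 → 12.4 cM.

12.4 cM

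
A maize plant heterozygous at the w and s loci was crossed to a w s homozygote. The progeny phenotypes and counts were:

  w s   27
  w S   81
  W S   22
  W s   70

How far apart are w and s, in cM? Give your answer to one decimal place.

The two most frequent classes, W s (70) and w S (81), are the parental types, so the F1 was W s / w S.
The recombinant classes are W S and w s: 22 + 27 = 49.
Recombination frequency = 49/200 = 0.2450 ≈ 24.5%, i.e. 24.5 cM.

24.5 cM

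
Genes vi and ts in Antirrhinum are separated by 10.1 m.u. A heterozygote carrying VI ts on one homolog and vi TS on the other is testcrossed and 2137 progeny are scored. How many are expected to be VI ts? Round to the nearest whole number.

A map distance of 10.1 m.u. corresponds to a recombination frequency of 0.101.
The F1 is VI ts / vi TS, so VI ts is a parental gamete class with expected frequency (1 − r)/2 = 0.899/2 = 0.4495.
Expected number = 0.4495 × 2137 = 960.58 ≈ 961.

961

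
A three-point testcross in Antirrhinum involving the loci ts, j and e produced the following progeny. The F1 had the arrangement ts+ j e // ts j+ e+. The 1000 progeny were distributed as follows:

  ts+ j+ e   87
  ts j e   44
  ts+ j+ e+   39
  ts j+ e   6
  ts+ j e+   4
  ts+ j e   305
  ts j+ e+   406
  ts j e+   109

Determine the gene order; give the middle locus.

The two rarest classes, ts+ j e+ and ts j+ e, are the double crossovers. Comparing them with the parentals, only the e allele has switched, so e is the middle locus and the order is j – e – ts.

e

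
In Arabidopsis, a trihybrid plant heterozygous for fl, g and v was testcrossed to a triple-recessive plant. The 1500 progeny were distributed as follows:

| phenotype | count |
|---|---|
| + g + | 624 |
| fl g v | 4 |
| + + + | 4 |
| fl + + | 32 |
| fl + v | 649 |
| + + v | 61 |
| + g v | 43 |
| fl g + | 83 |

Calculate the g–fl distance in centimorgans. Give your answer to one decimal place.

The two most frequent reciprocal classes, fl + v and + g +, are the parental types, so the F1 was fl + v / + g +.
The two rarest classes, fl g v and + + +, are the double crossovers. Comparing them with the parentals, only the g allele has switched, so g is the middle locus and the order is fl – g – v.
Crossovers in the fl–g interval produce the single-crossover classes + + v and fl g + (61 + 83 = 144) plus the double crossovers (8).
RF(fl–g) = (144 + 8) / 1500 = 152/1500 = 0.1013 → 10.1 centimorgans.

10.1 centimorgans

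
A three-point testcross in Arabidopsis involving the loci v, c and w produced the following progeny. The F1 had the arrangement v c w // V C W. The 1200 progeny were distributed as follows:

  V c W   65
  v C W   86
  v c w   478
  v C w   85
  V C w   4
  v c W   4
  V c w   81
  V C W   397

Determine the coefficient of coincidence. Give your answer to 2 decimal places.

0.35

The two rarest classes, v c W and V C w, are the double crossovers. Comparing them with the parentals, only the w allele has switched, so w is the middle locus and the order is v – w – c.
v–w: (167 + 8)/1200 = 0.1458; w–c: (150 + 8)/1200 = 0.1317.
Expected DCO frequency = 0.1458 × 0.1317 ≈ 0.01920; observed = 8/1200 ≈ 0.00667.
Coefficient of coincidence = 0.00667/0.01920 ≈ 0.35.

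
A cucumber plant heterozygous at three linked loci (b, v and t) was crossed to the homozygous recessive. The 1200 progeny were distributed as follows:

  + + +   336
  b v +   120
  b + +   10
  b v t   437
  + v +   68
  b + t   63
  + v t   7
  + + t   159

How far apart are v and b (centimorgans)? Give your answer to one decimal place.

12.3 centimorgans

The two most frequent reciprocal classes, b v t and + + +, are the parental types, so the F1 was b v t / + + +.
The two rarest classes, + v t and b + +, are the double crossovers. Comparing them with the parentals, only the b allele has switched, so b is the middle locus and the order is t – b – v.
Crossovers in the b–v interval produce the single-crossover classes b + t and + v + (63 + 68 = 131) plus the double crossovers (17).
RF(b–v) = (131 + 17) / 1200 = 148/1200 = 0.1233 → 12.3 centimorgans.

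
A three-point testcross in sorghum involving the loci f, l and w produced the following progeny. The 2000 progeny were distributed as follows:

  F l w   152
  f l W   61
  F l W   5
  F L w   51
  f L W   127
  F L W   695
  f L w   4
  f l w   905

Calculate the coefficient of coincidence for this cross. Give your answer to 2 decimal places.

The two most frequent reciprocal classes, F L W and f l w, are the parental types, so the F1 was F L W / f l w.
The two rarest classes, F l W and f L w, are the double crossovers. Comparing them with the parentals, only the l allele has switched, so l is the middle locus and the order is w – l – f.
w–l: (112 + 9)/2000 = 0.0605; l–f: (279 + 9)/2000 = 0.1440.
Expected DCO frequency = 0.0605 × 0.1440 ≈ 0.00871; observed = 9/2000 ≈ 0.00450.
Coefficient of coincidence = 0.00450/0.00871 ≈ 0.52.

0.52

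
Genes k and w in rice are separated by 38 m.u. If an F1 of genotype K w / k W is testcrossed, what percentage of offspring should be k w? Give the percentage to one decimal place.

19.0%

A map distance of 38 m.u. corresponds to a recombination frequency of 0.380.
The F1 is K w / k W, so k w is a recombinant gamete class with expected frequency r/2 = 0.380/2 = 0.1900.
That is 0.1900 = 19.0% of the progeny.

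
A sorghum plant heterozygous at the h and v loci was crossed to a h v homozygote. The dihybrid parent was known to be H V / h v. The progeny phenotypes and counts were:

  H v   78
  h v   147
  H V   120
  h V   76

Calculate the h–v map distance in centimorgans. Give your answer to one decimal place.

The recombinant classes are H v and h V: 78 + 76 = 154.
Recombination frequency = 154/421 = 0.3658 ≈ 36.6%, i.e. 36.6 centimorgans.

36.6 centimorgans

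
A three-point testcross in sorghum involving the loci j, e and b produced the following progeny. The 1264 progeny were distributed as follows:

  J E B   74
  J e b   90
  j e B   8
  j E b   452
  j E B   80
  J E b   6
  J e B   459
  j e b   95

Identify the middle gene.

j

The two most frequent reciprocal classes, J e B and j E b, are the parental types, so the F1 was J e B / j E b.
The two rarest classes, j e B and J E b, are the double crossovers. Comparing them with the parentals, only the j allele has switched, so j is the middle locus and the order is e – j – b.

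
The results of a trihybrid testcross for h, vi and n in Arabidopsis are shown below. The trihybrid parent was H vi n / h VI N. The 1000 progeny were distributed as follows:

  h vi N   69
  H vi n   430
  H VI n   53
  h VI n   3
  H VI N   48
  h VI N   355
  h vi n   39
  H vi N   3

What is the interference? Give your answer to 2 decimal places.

The two rarest classes, H vi N and h VI n, are the double crossovers. Comparing them with the parentals, only the n allele has switched, so n is the middle locus and the order is vi – n – h.
vi–n: (122 + 6)/1000 = 0.1280; n–h: (87 + 6)/1000 = 0.0930.
Expected DCO frequency = 0.1280 × 0.0930 ≈ 0.01190; observed = 6/1000 ≈ 0.00600.
Coefficient of coincidence = 0.00600/0.01190 ≈ 0.50; interference = 1 − 0.50 = 0.50.

0.50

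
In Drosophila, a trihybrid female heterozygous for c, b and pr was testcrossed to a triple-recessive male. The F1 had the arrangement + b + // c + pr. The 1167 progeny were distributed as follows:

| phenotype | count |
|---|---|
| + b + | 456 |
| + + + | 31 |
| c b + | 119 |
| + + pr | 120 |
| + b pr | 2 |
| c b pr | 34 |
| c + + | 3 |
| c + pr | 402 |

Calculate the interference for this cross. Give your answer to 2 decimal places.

The two rarest classes, + b pr and c + +, are the double crossovers. Comparing them with the parentals, only the pr allele has switched, so pr is the middle locus and the order is c – pr – b.
c–pr: (239 + 5)/1167 = 0.2091; pr–b: (65 + 5)/1167 = 0.0600.
Expected DCO frequency = 0.2091 × 0.0600 ≈ 0.01255; observed = 5/1167 ≈ 0.00428.
Coefficient of coincidence = 0.00428/0.01255 ≈ 0.34; interference = 1 − 0.34 = 0.66.

0.66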